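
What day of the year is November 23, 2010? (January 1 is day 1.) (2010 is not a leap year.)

Days in months before November: 31 + 28 + 31 + 30 + 31 + 30 + 31 + 31 + 30 + 31 = 304.
Plus 23 days into November → day 327.

327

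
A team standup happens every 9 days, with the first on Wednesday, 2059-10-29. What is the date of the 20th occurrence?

2060-04-17

The 20th occurrence is 19 intervals after the first: 19 × 9 = 171 days after 2059-10-29.
October has 31 days — 2 days to the end of October leaves 169.
November has 30 days (139 left).
December has 31 days (108 left).
January has 31 days (77 left).
February has 29 days (48 left).
March has 31 days (17 left).
17 days into April → 2060-04-17.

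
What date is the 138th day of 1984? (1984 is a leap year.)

May 17, 1984

January has 31 days (138 − 31 = 107 remain).
February has 29 days (107 − 29 = 78 remain).
March has 31 days (78 − 31 = 47 remain).
April has 30 days (47 − 30 = 17 remain).
17 into May → May 17.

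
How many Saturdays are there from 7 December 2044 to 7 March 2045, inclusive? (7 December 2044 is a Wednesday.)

7 December 2044 is a Wednesday; the first Saturday on or after it is 10 December 2044 (3 days later).
From 10 December 2044 to 7 March 2045: 21 + 31 + 28 + 7 = 87 days (rest of December, January, February, March).
87 ÷ 7 = 12 full weeks with remainder 3, so 12 more Saturdays after the first → 13.

13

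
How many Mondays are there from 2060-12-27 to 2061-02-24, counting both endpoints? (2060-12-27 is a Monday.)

2060-12-27 is a Monday; the first Monday on or after it is 2060-12-27.
From 2060-12-27 to 2061-02-24: 4 + 31 + 24 = 59 days (rest of December, January, February).
59 ÷ 7 = 8 full weeks with remainder 3, so 8 more Mondays after the first → 9.

9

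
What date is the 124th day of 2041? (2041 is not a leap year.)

January has 31 days (124 − 31 = 93 remain).
February has 28 days (93 − 28 = 65 remain).
March has 31 days (65 − 31 = 34 remain).
April has 30 days (34 − 30 = 4 remain).
4 into May → May 4.

2041-05-04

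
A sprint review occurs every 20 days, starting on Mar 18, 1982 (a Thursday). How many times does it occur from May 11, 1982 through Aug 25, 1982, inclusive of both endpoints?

6

Occurrences land 20·i days after Mar 18, 1982 for i = 0, 1, 2, …
May 11, 1982 is 54 days after the start; 54 ÷ 20 = 2 remainder 14; since the remainder is 14, round up to i = 3. First occurrence in the window: #4 on May 17, 1982 (3×20 = 60 days in).
Aug 25, 1982 is 160 days after the start; 160 ÷ 20 = 8 remainder 0. Last occurrence in the window: #9 on Aug 25, 1982.
Occurrences #4 through #9: 6 in total.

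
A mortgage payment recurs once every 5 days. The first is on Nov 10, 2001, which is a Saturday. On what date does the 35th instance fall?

The 35th occurrence is 34 intervals after the first: 34 × 5 = 170 days after Nov 10, 2001.
Nov has 30 days — 20 days to the end of Nov leaves 150.
Dec has 31 days (119 left).
Jan has 31 days (88 left).
Feb has 28 days (60 left).
Mar has 31 days (29 left).
29 days into Apr → Apr 29, 2002.

Apr 29, 2002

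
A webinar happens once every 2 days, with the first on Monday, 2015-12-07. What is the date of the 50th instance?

2016-03-14

The 50th occurrence is 49 intervals after the first: 49 × 2 = 98 days after 2015-12-07.
December has 31 days — 24 days to the end of December leaves 74.
January has 31 days (43 left).
February has 29 days (14 left).
14 days into March → 2016-03-14.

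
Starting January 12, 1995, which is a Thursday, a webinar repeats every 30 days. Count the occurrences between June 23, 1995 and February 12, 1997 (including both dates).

Occurrences land 30·i days after January 12, 1995 for i = 0, 1, 2, …
June 23, 1995 is 162 days after the start; 162 ÷ 30 = 5 remainder 12; since the remainder is 12, round up to i = 6. First occurrence in the window: #7 on July 11, 1995 (6×30 = 180 days in).
February 12, 1997 is 762 days after the start; 762 ÷ 30 = 25 remainder 12. Last occurrence in the window: #26 on January 31, 1997.
Occurrences #7 through #26: 20 in total.

20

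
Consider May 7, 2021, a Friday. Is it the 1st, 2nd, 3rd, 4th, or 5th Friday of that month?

1st

Day 7 falls in week ⌈7/7⌉ of the month.
Days 1–7 hold the 1st Friday, 8–14 the 2nd, 15–21 the 3rd, 22–28 the 4th, 29–31 the 5th.
7 is in the range for the 1st.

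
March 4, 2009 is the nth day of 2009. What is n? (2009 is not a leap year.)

63

Days in months before March: 31 + 28 = 59.
Plus 4 days into March → day 63.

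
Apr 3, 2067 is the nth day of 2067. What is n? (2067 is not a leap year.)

93

Days in months before Apr: 31 + 28 + 31 = 90.
Plus 3 days into Apr → day 93.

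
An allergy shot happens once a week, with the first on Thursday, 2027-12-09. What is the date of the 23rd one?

2028-05-11

The 23rd occurrence is 22 intervals after the first: 22 × 7 = 154 days after 2027-12-09.
December has 31 days — 22 days to the end of December leaves 132.
January has 31 days (101 left).
February has 29 days (72 left).
March has 31 days (41 left).
April has 30 days (11 left).
11 days into May → 2028-05-11.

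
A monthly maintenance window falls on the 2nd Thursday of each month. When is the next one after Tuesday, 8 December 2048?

10 December 2048

December 2048 starts on a Tuesday; its first Thursday is the 3rd, so the 2nd Thursday is the 10th — 10 December 2048.
10 December 2048 is after 8 December 2048, so that is the next one.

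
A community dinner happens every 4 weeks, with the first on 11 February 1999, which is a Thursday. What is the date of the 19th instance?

29 June 2000

The 19th occurrence is 18 intervals after the first: 18 × 28 = 504 days after 11 February 1999.
February has 28 days — 17 days to the end of February leaves 487.
From end of February to end of 1999 is 306 days (181 left).
January has 31 days (150 left).
February has 29 days (121 left).
March has 31 days (90 left).
April has 30 days (60 left).
May has 31 days (29 left).
29 days into June → 29 June 2000.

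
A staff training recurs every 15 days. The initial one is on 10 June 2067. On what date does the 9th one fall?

8 October 2067

The 9th occurrence is 8 intervals after the first: 8 × 15 = 120 days after 10 June 2067.
June has 30 days — 20 days to the end of June leaves 100.
July has 31 days (69 left).
August has 31 days (38 left).
September has 30 days (8 left).
8 days into October → 8 October 2067.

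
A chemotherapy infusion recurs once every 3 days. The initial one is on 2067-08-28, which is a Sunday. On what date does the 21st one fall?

2067-10-27

The 21st occurrence is 20 intervals after the first: 20 × 3 = 60 days after 2067-08-28.
August has 31 days — 3 days to the end of August leaves 57.
September has 30 days (27 left).
27 days into October → 2067-10-27.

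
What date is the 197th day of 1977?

Jul 16, 1977

Jan has 31 days (197 − 31 = 166 remain).
Feb has 28 days (166 − 28 = 138 remain).
Mar has 31 days (138 − 31 = 107 remain).
Apr has 30 days (107 − 30 = 77 remain).
May has 31 days (77 − 31 = 46 remain).
Jun has 30 days (46 − 30 = 16 remain).
16 into Jul → Jul 16.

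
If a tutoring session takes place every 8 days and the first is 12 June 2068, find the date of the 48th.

The 48th occurrence is 47 intervals after the first: 47 × 8 = 376 days after 12 June 2068.
June has 30 days — 18 days to the end of June leaves 358.
July has 31 days (327 left).
August has 31 days (296 left).
September has 30 days (266 left).
October has 31 days (235 left).
November has 30 days (205 left).
December has 31 days (174 left).
January has 31 days (143 left).
February has 28 days (115 left).
March has 31 days (84 left).
April has 30 days (54 left).
May has 31 days (23 left).
23 days into June → 23 June 2069.

23 June 2069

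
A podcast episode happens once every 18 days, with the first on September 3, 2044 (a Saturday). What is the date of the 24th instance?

October 22, 2045

The 24th occurrence is 23 intervals after the first: 23 × 18 = 414 days after September 3, 2044.
September has 30 days — 27 days to the end of September leaves 387.
October has 31 days (356 left).
November has 30 days (326 left).
December has 31 days (295 left).
January has 31 days (264 left).
February has 28 days (236 left).
March has 31 days (205 left).
April has 30 days (175 left).
May has 31 days (144 left).
June has 30 days (114 left).
July has 31 days (83 left).
August has 31 days (52 left).
September has 30 days (22 left).
22 days into October → October 22, 2045.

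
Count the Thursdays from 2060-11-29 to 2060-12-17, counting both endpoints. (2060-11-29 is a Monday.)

3

2060-11-29 is a Monday; the first Thursday on or after it is 2060-12-02 (3 days later).
From 2060-12-02 to 2060-12-17 is 17 − 2 = 15 days.
15 ÷ 7 = 2 full weeks with remainder 1, so 2 more Thursdays after the first → 3.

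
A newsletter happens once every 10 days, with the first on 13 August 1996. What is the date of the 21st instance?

The 21st occurrence is 20 intervals after the first: 20 × 10 = 200 days after 13 August 1996.
August has 31 days — 18 days to the end of August leaves 182.
September has 30 days (152 left).
October has 31 days (121 left).
November has 30 days (91 left).
December has 31 days (60 left).
January has 31 days (29 left).
February has 28 days (1 left).
1 day into March → 1 March 1997.

1 March 1997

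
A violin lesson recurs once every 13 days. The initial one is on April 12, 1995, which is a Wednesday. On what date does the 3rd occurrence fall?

May 8, 1995

The 3rd occurrence is 2 intervals after the first: 2 × 13 = 26 days after April 12, 1995.
April has 30 days — 18 days to the end of April leaves 8.
8 days into May → May 8, 1995.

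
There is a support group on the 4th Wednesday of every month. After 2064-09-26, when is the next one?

September 2064 starts on a Monday; its first Wednesday is the 3rd, so the 4th Wednesday is the 24th — 2064-09-24.
That is not after 2064-09-26, so look at October 2064.
October 2064 starts on a Wednesday; its first Wednesday is the 1st, so the 4th Wednesday is the 22nd — 2064-10-22.

2064-10-22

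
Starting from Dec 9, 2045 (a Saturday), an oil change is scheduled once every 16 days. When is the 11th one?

The 11th occurrence is 10 intervals after the first: 10 × 16 = 160 days after Dec 9, 2045.
Dec has 31 days — 22 days to the end of Dec leaves 138.
Jan has 31 days (107 left).
Feb has 28 days (79 left).
Mar has 31 days (48 left).
Apr has 30 days (18 left).
18 days into May → May 18, 2046.

May 18, 2046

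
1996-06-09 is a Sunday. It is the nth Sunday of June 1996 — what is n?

Day 9 falls in week ⌈9/7⌉ of the month.
Days 1–7 hold the 1st Sunday, 8–14 the 2nd, 15–21 the 3rd, 22–28 the 4th, 29–31 the 5th.
9 is in the range for the 2nd.

2nd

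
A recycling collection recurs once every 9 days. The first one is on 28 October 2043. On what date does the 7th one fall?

The 7th occurrence is 6 intervals after the first: 6 × 9 = 54 days after 28 October 2043.
October has 31 days — 3 days to the end of October leaves 51.
November has 30 days (21 left).
21 days into December → 21 December 2043.

21 December 2043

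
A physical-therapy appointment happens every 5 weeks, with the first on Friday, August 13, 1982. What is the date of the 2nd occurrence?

September 17, 1982

The 2nd occurrence is 1 interval after the first: 1 × 35 = 35 days after August 13, 1982.
August has 31 days — 18 days to the end of August leaves 17.
17 days into September → September 17, 1982.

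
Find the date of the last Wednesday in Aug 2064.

The first Wednesday of Aug 2064 is Aug 6.
Aug 2064 has 31 days. Adding weeks: 6, 13, 20, 27 — the last one ≤ 31 is the 27th.

Aug 27, 2064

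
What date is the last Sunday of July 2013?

The first Sunday of July 2013 is July 7.
July 2013 has 31 days. Adding weeks: 7, 14, 21, 28 — the last one ≤ 31 is the 28th.

2013-07-28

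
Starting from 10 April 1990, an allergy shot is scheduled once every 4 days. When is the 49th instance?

19 October 1990

The 49th occurrence is 48 intervals after the first: 48 × 4 = 192 days after 10 April 1990.
April has 30 days — 20 days to the end of April leaves 172.
May has 31 days (141 left).
June has 30 days (111 left).
July has 31 days (80 left).
August has 31 days (49 left).
September has 30 days (19 left).
19 days into October → 19 October 1990.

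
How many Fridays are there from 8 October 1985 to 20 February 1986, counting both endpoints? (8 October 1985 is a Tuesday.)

8 October 1985 is a Tuesday; the first Friday on or after it is 11 October 1985 (3 days later).
From 11 October 1985 to 20 February 1986: 20 + 30 + 31 + 31 + 20 = 132 days (rest of October, November, December, January, February).
132 ÷ 7 = 18 full weeks with remainder 6, so 18 more Fridays after the first → 19.

19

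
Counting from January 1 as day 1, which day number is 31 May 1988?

152

Days in months before May: 31 + 29 + 31 + 30 = 121.
Plus 31 days into May → day 152.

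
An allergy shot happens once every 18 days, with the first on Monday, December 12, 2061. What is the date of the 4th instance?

The 4th occurrence is 3 intervals after the first: 3 × 18 = 54 days after December 12, 2061.
December has 31 days — 19 days to the end of December leaves 35.
January has 31 days (4 left).
4 days into February → February 4, 2062.

February 4, 2062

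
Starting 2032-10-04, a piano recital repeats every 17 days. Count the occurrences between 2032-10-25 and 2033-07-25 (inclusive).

16

Occurrences land 17·i days after 2032-10-04 for i = 0, 1, 2, …
2032-10-25 is 21 days after the start; 21 ÷ 17 = 1 remainder 4; since the remainder is 4, round up to i = 2. First occurrence in the window: #3 on 2032-11-07 (2×17 = 34 days in).
2033-07-25 is 294 days after the start; 294 ÷ 17 = 17 remainder 5. Last occurrence in the window: #18 on 2033-07-20.
Occurrences #3 through #18: 16 in total.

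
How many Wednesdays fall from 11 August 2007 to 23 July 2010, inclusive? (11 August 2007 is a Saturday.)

11 August 2007 is a Saturday; the first Wednesday on or after it is 15 August 2007 (4 days later).
From 15 August 2007 to 23 July 2010: 138 + 366 + 365 + 204 = 1073 days (rest of 2007, 2008, 2009, to 23 July 2010 in 2010).
1073 ÷ 7 = 153 full weeks with remainder 2, so 153 more Wednesdays after the first → 154.

154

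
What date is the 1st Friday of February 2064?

February 1, 2064

February 2064 begins on a Friday, so the first Friday is February 1.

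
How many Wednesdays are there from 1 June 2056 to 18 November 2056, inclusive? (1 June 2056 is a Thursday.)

24

1 June 2056 is a Thursday; the first Wednesday on or after it is 7 June 2056 (6 days later).
From 7 June 2056 to 18 November 2056: 23 + 31 + 31 + 30 + 31 + 18 = 164 days (rest of June, July, August, September, October, November).
164 ÷ 7 = 23 full weeks with remainder 3, so 23 more Wednesdays after the first → 24.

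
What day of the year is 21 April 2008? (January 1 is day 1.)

112

Days in months before April: 31 + 29 + 31 = 91.
Plus 21 days into April → day 112.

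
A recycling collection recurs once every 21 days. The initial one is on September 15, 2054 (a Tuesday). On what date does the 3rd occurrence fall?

The 3rd occurrence is 2 intervals after the first: 2 × 21 = 42 days after September 15, 2054.
September has 30 days — 15 days to the end of September leaves 27.
27 days into October → October 27, 2054.

October 27, 2054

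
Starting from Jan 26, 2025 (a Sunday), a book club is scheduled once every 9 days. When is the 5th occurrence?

The 5th occurrence is 4 intervals after the first: 4 × 9 = 36 days after Jan 26, 2025.
Jan has 31 days — 5 days to the end of Jan leaves 31.
Feb has 28 days (3 left).
3 days into Mar → Mar 3, 2025.

Mar 3, 2025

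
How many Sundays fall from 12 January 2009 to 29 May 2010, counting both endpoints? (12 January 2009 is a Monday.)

12 January 2009 is a Monday; the first Sunday on or after it is 18 January 2009 (6 days later).
From 18 January 2009 to 29 May 2010: 347 + 149 = 496 days (rest of 2009, to 29 May 2010 in 2010).
496 ÷ 7 = 70 full weeks with remainder 6, so 70 more Sundays after the first → 71.

71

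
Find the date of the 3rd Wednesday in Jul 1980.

Jul 16, 1980

Jul 1980 begins on a Tuesday, so the first Wednesday is Jul 2 (1 day later).
The 3rd Wednesday is 2 weeks later: 2 + 14 = 16.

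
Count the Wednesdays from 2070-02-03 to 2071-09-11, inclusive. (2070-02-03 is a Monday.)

84

2070-02-03 is a Monday; the first Wednesday on or after it is 2070-02-05 (2 days later).
From 2070-02-05 to 2071-09-11: 329 + 254 = 583 days (rest of 2070, to 2071-09-11 in 2071).
583 ÷ 7 = 83 full weeks with remainder 2, so 83 more Wednesdays after the first → 84.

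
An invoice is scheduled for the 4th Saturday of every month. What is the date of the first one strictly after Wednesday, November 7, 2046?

November 2046 starts on a Thursday; its first Saturday is the 3rd, so the 4th Saturday is the 24th — November 24, 2046.
November 24, 2046 is after November 7, 2046, so that is the next one.

November 24, 2046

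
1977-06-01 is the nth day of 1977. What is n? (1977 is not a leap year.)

152

Days in months before June: 31 + 28 + 31 + 30 + 31 = 151.
Plus 1 day into June → day 152.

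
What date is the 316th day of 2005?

Jan has 31 days (316 − 31 = 285 remain).
Feb has 28 days (285 − 28 = 257 remain).
Mar has 31 days (257 − 31 = 226 remain).
Apr has 30 days (226 − 30 = 196 remain).
May has 31 days (196 − 31 = 165 remain).
Jun has 30 days (165 − 30 = 135 remain).
Jul has 31 days (135 − 31 = 104 remain).
Aug has 31 days (104 − 31 = 73 remain).
Sep has 30 days (73 − 30 = 43 remain).
Oct has 31 days (43 − 31 = 12 remain).
12 into Nov → Nov 12.

Nov 12, 2005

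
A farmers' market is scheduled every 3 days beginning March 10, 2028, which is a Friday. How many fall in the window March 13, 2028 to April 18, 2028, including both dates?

Occurrences land 3·i days after March 10, 2028 for i = 0, 1, 2, …
March 13, 2028 is 3 days after the start; 3 ÷ 3 = 1 remainder 0. First occurrence in the window: #2 on March 13, 2028 (1×3 = 3 days in).
April 18, 2028 is 39 days after the start; 39 ÷ 3 = 13 remainder 0. Last occurrence in the window: #14 on April 18, 2028.
Occurrences #2 through #14: 13 in total.

13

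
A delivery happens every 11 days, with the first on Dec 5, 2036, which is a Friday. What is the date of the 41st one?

The 41st occurrence is 40 intervals after the first: 40 × 11 = 440 days after Dec 5, 2036.
Dec has 31 days — 26 days to the end of Dec leaves 414.
2037 has 365 days (49 left).
Jan has 31 days (18 left).
18 days into Feb → Feb 18, 2038.

Feb 18, 2038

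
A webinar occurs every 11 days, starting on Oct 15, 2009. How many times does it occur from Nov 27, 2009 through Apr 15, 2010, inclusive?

13

Occurrences land 11·i days after Oct 15, 2009 for i = 0, 1, 2, …
Nov 27, 2009 is 43 days after the start; 43 ÷ 11 = 3 remainder 10; since the remainder is 10, round up to i = 4. First occurrence in the window: #5 on Nov 28, 2009 (4×11 = 44 days in).
Apr 15, 2010 is 182 days after the start; 182 ÷ 11 = 16 remainder 6. Last occurrence in the window: #17 on Apr 9, 2010.
Occurrences #5 through #17: 13 in total.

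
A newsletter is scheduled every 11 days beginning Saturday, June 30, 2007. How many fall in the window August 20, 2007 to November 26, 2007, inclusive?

Occurrences land 11·i days after June 30, 2007 for i = 0, 1, 2, …
August 20, 2007 is 51 days after the start; 51 ÷ 11 = 4 remainder 7; since the remainder is 7, round up to i = 5. First occurrence in the window: #6 on August 24, 2007 (5×11 = 55 days in).
November 26, 2007 is 149 days after the start; 149 ÷ 11 = 13 remainder 6. Last occurrence in the window: #14 on November 20, 2007.
Occurrences #6 through #14: 9 in total.

9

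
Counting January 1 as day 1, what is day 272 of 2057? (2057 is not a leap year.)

Jan has 31 days (272 − 31 = 241 remain).
Feb has 28 days (241 − 28 = 213 remain).
Mar has 31 days (213 − 31 = 182 remain).
Apr has 30 days (182 − 30 = 152 remain).
May has 31 days (152 − 31 = 121 remain).
Jun has 30 days (121 − 30 = 91 remain).
Jul has 31 days (91 − 31 = 60 remain).
Aug has 31 days (60 − 31 = 29 remain).
29 into Sep → Sep 29.

Sep 29, 2057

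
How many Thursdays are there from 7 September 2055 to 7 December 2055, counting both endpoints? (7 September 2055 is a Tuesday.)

7 September 2055 is a Tuesday; the first Thursday on or after it is 9 September 2055 (2 days later).
From 9 September 2055 to 7 December 2055: 21 + 31 + 30 + 7 = 89 days (rest of September, October, November, December).
89 ÷ 7 = 12 full weeks with remainder 5, so 12 more Thursdays after the first → 13.

13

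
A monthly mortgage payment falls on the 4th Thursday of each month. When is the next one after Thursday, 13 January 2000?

January 2000 starts on a Saturday; its first Thursday is the 6th, so the 4th Thursday is the 27th — 27 January 2000.
27 January 2000 is after 13 January 2000, so that is the next one.

27 January 2000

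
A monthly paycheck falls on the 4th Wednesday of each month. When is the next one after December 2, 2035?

December 26, 2035

December 2035 starts on a Saturday; its first Wednesday is the 5th, so the 4th Wednesday is the 26th — December 26, 2035.
December 26, 2035 is after December 2, 2035, so that is the next one.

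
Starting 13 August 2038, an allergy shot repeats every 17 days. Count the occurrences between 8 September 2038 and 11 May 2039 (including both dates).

14

Occurrences land 17·i days after 13 August 2038 for i = 0, 1, 2, …
8 September 2038 is 26 days after the start; 26 ÷ 17 = 1 remainder 9; since the remainder is 9, round up to i = 2. First occurrence in the window: #3 on 16 September 2038 (2×17 = 34 days in).
11 May 2039 is 271 days after the start; 271 ÷ 17 = 15 remainder 16. Last occurrence in the window: #16 on 25 April 2039.
Occurrences #3 through #16: 14 in total.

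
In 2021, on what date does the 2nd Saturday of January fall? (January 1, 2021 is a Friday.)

2021-01-09

January 2021 begins on a Friday, so the first Saturday is January 2 (1 day later).
The 2nd Saturday is 1 weeks later: 2 + 7 = 9.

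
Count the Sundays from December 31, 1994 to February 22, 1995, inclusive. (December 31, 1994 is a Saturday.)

8

December 31, 1994 is a Saturday; the first Sunday on or after it is January 1, 1995 (1 day later).
From January 1, 1995 to February 22, 1995: 30 + 22 = 52 days (rest of January, February).
52 ÷ 7 = 7 full weeks with remainder 3, so 7 more Sundays after the first → 8.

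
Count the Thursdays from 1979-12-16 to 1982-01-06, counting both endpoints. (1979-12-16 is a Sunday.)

107

1979-12-16 is a Sunday; the first Thursday on or after it is 1979-12-20 (4 days later).
From 1979-12-20 to 1982-01-06: 11 + 366 + 365 + 6 = 748 days (rest of 1979, 1980, 1981, to 1982-01-06 in 1982).
748 ÷ 7 = 106 full weeks with remainder 6, so 106 more Thursdays after the first → 107.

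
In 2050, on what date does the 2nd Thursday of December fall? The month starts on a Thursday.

December 2050 begins on a Thursday, so the first Thursday is December 1.
The 2nd Thursday is 1 weeks later: 1 + 7 = 8.

December 8, 2050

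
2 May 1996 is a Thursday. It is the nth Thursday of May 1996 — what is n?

Day 2 falls in week ⌈2/7⌉ of the month.
Days 1–7 hold the 1st Thursday, 8–14 the 2nd, 15–21 the 3rd, 22–28 the 4th, 29–31 the 5th.
2 is in the range for the 1st.

1st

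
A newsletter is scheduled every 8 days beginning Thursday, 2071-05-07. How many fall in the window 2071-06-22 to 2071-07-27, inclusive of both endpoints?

Occurrences land 8·i days after 2071-05-07 for i = 0, 1, 2, …
2071-06-22 is 46 days after the start; 46 ÷ 8 = 5 remainder 6; since the remainder is 6, round up to i = 6. First occurrence in the window: #7 on 2071-06-24 (6×8 = 48 days in).
2071-07-27 is 81 days after the start; 81 ÷ 8 = 10 remainder 1. Last occurrence in the window: #11 on 2071-07-26.
Occurrences #7 through #11: 5 in total.

5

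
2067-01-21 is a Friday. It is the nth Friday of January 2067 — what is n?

3rd

Day 21 falls in week ⌈21/7⌉ of the month.
Days 1–7 hold the 1st Friday, 8–14 the 2nd, 15–21 the 3rd, 22–28 the 4th, 29–31 the 5th.
21 is in the range for the 3rd.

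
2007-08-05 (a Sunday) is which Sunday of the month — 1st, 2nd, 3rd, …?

Day 5 falls in week ⌈5/7⌉ of the month.
Days 1–7 hold the 1st Sunday, 8–14 the 2nd, 15–21 the 3rd, 22–28 the 4th, 29–31 the 5th.
5 is in the range for the 1st.

1st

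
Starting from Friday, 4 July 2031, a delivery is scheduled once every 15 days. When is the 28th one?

The 28th occurrence is 27 intervals after the first: 27 × 15 = 405 days after 4 July 2031.
July has 31 days — 27 days to the end of July leaves 378.
August has 31 days (347 left).
September has 30 days (317 left).
October has 31 days (286 left).
November has 30 days (256 left).
December has 31 days (225 left).
January has 31 days (194 left).
February has 29 days (165 left).
March has 31 days (134 left).
April has 30 days (104 left).
May has 31 days (73 left).
June has 30 days (43 left).
July has 31 days (12 left).
12 days into August → 12 August 2032.

12 August 2032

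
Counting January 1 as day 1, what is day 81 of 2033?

January has 31 days (81 − 31 = 50 remain).
February has 28 days (50 − 28 = 22 remain).
22 into March → March 22.

March 22, 2033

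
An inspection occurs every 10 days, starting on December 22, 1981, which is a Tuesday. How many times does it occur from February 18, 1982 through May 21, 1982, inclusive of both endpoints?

10

Occurrences land 10·i days after December 22, 1981 for i = 0, 1, 2, …
February 18, 1982 is 58 days after the start; 58 ÷ 10 = 5 remainder 8; since the remainder is 8, round up to i = 6. First occurrence in the window: #7 on February 20, 1982 (6×10 = 60 days in).
May 21, 1982 is 150 days after the start; 150 ÷ 10 = 15 remainder 0. Last occurrence in the window: #16 on May 21, 1982.
Occurrences #7 through #16: 10 in total.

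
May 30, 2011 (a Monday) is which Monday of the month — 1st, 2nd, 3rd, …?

5th

Day 30 falls in week ⌈30/7⌉ of the month.
Days 1–7 hold the 1st Monday, 8–14 the 2nd, 15–21 the 3rd, 22–28 the 4th, 29–31 the 5th.
30 is in the range for the 5th.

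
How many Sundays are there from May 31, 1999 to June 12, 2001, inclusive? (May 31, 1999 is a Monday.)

106

May 31, 1999 is a Monday; the first Sunday on or after it is June 6, 1999 (6 days later).
From June 6, 1999 to June 12, 2001: 208 + 366 + 163 = 737 days (rest of 1999, 2000, to June 12, 2001 in 2001).
737 ÷ 7 = 105 full weeks with remainder 2, so 105 more Sundays after the first → 106.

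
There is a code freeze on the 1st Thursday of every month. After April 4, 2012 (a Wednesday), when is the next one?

April 2012 starts on a Sunday, so its 1st Thursday is April 5, 2012 (4 days in).
April 5, 2012 is after April 4, 2012, so that is the next one.

April 5, 2012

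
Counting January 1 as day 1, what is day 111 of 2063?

21 April 2063

January has 31 days (111 − 31 = 80 remain).
February has 28 days (80 − 28 = 52 remain).
March has 31 days (52 − 31 = 21 remain).
21 into April → April 21.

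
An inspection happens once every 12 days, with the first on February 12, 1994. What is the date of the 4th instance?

March 20, 1994

The 4th occurrence is 3 intervals after the first: 3 × 12 = 36 days after February 12, 1994.
February has 28 days — 16 days to the end of February leaves 20.
20 days into March → March 20, 1994.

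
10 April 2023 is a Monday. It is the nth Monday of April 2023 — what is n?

Day 10 falls in week ⌈10/7⌉ of the month.
Days 1–7 hold the 1st Monday, 8–14 the 2nd, 15–21 the 3rd, 22–28 the 4th, 29–31 the 5th.
10 is in the range for the 2nd.

2nd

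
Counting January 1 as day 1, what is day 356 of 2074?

January has 31 days (356 − 31 = 325 remain).
February has 28 days (325 − 28 = 297 remain).
March has 31 days (297 − 31 = 266 remain).
April has 30 days (266 − 30 = 236 remain).
May has 31 days (236 − 31 = 205 remain).
June has 30 days (205 − 30 = 175 remain).
July has 31 days (175 − 31 = 144 remain).
August has 31 days (144 − 31 = 113 remain).
September has 30 days (113 − 30 = 83 remain).
October has 31 days (83 − 31 = 52 remain).
November has 30 days (52 − 30 = 22 remain).
22 into December → December 22.

2074-12-22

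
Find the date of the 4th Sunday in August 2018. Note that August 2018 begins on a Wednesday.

August 2018 begins on a Wednesday, so the first Sunday is August 5 (4 days later).
The 4th Sunday is 3 weeks later: 5 + 21 = 26.

26 August 2018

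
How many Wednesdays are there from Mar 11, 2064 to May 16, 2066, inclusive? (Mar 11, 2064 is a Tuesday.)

Mar 11, 2064 is a Tuesday; the first Wednesday on or after it is Mar 12, 2064 (1 day later).
From Mar 12, 2064 to May 16, 2066: 294 + 365 + 136 = 795 days (rest of 2064, 2065, to May 16, 2066 in 2066).
795 ÷ 7 = 113 full weeks with remainder 4, so 113 more Wednesdays after the first → 114.

114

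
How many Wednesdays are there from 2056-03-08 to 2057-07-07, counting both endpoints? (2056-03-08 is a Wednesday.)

70

2056-03-08 is a Wednesday; the first Wednesday on or after it is 2056-03-08.
From 2056-03-08 to 2057-07-07: 298 + 188 = 486 days (rest of 2056, to 2057-07-07 in 2057).
486 ÷ 7 = 69 full weeks with remainder 3, so 69 more Wednesdays after the first → 70.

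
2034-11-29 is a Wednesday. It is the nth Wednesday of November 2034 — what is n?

5th

Day 29 falls in week ⌈29/7⌉ of the month.
Days 1–7 hold the 1st Wednesday, 8–14 the 2nd, 15–21 the 3rd, 22–28 the 4th, 29–31 the 5th.
29 is in the range for the 5th.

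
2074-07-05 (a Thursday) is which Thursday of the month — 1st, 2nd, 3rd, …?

1st

Day 5 falls in week ⌈5/7⌉ of the month.
Days 1–7 hold the 1st Thursday, 8–14 the 2nd, 15–21 the 3rd, 22–28 the 4th, 29–31 the 5th.
5 is in the range for the 1st.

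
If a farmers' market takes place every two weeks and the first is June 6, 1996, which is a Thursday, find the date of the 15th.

December 19, 1996

The 15th occurrence is 14 intervals after the first: 14 × 14 = 196 days after June 6, 1996.
June has 30 days — 24 days to the end of June leaves 172.
July has 31 days (141 left).
August has 31 days (110 left).
September has 30 days (80 left).
October has 31 days (49 left).
November has 30 days (19 left).
19 days into December → December 19, 1996.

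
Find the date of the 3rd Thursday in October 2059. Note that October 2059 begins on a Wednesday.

October 2059 begins on a Wednesday, so the first Thursday is October 2 (1 day later).
The 3rd Thursday is 2 weeks later: 2 + 14 = 16.

16 October 2059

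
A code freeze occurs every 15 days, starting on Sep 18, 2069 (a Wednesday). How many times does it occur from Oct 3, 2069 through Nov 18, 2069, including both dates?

Occurrences land 15·i days after Sep 18, 2069 for i = 0, 1, 2, …
Oct 3, 2069 is 15 days after the start; 15 ÷ 15 = 1 remainder 0. First occurrence in the window: #2 on Oct 3, 2069 (1×15 = 15 days in).
Nov 18, 2069 is 61 days after the start; 61 ÷ 15 = 4 remainder 1. Last occurrence in the window: #5 on Nov 17, 2069.
Occurrences #2 through #5: 4 in total.

4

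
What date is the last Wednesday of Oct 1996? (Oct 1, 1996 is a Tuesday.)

Oct 30, 1996

Oct 1996 begins on a Tuesday, so the first Wednesday is Oct 2 (1 day later).
Oct 1996 has 31 days. Adding weeks: 2, 9, 16, 23, 30 — the last one ≤ 31 is the 30th.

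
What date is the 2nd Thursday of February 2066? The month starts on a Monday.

11 February 2066

February 2066 begins on a Monday, so the first Thursday is February 4 (3 days later).
The 2nd Thursday is 1 weeks later: 4 + 7 = 11.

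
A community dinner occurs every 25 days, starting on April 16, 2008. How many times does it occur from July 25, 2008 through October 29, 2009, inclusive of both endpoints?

Occurrences land 25·i days after April 16, 2008 for i = 0, 1, 2, …
July 25, 2008 is 100 days after the start; 100 ÷ 25 = 4 remainder 0. First occurrence in the window: #5 on July 25, 2008 (4×25 = 100 days in).
October 29, 2009 is 561 days after the start; 561 ÷ 25 = 22 remainder 11. Last occurrence in the window: #23 on October 18, 2009.
Occurrences #5 through #23: 19 in total.

19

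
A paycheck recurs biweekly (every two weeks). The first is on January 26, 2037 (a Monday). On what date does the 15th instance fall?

The 15th occurrence is 14 intervals after the first: 14 × 14 = 196 days after January 26, 2037.
January has 31 days — 5 days to the end of January leaves 191.
February has 28 days (163 left).
March has 31 days (132 left).
April has 30 days (102 left).
May has 31 days (71 left).
June has 30 days (41 left).
July has 31 days (10 left).
10 days into August → August 10, 2037.

August 10, 2037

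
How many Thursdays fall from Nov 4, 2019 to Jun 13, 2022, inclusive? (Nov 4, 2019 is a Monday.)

Nov 4, 2019 is a Monday; the first Thursday on or after it is Nov 7, 2019 (3 days later).
From Nov 7, 2019 to Jun 13, 2022: 54 + 366 + 365 + 164 = 949 days (rest of 2019, 2020, 2021, to Jun 13, 2022 in 2022).
949 ÷ 7 = 135 full weeks with remainder 4, so 135 more Thursdays after the first → 136.

136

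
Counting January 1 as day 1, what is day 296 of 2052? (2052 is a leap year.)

January has 31 days (296 − 31 = 265 remain).
February has 29 days (265 − 29 = 236 remain).
March has 31 days (236 − 31 = 205 remain).
April has 30 days (205 − 30 = 175 remain).
May has 31 days (175 − 31 = 144 remain).
June has 30 days (144 − 30 = 114 remain).
July has 31 days (114 − 31 = 83 remain).
August has 31 days (83 − 31 = 52 remain).
September has 30 days (52 − 30 = 22 remain).
22 into October → October 22.

22 October 2052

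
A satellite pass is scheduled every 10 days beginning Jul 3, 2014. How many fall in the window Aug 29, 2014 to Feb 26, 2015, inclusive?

18

Occurrences land 10·i days after Jul 3, 2014 for i = 0, 1, 2, …
Aug 29, 2014 is 57 days after the start; 57 ÷ 10 = 5 remainder 7; since the remainder is 7, round up to i = 6. First occurrence in the window: #7 on Sep 1, 2014 (6×10 = 60 days in).
Feb 26, 2015 is 238 days after the start; 238 ÷ 10 = 23 remainder 8. Last occurrence in the window: #24 on Feb 18, 2015.
Occurrences #7 through #24: 18 in total.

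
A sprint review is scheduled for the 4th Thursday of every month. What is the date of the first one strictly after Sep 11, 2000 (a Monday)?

Sep 28, 2000

Sep 2000 starts on a Friday; its first Thursday is the 7th, so the 4th Thursday is the 28th — Sep 28, 2000.
Sep 28, 2000 is after Sep 11, 2000, so that is the next one.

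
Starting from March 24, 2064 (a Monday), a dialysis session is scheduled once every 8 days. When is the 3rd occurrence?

The 3rd occurrence is 2 intervals after the first: 2 × 8 = 16 days after March 24, 2064.
March has 31 days — 7 days to the end of March leaves 9.
9 days into April → April 9, 2064.

April 9, 2064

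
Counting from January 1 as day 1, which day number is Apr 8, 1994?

Days in months before Apr: 31 + 28 + 31 = 90.
Plus 8 days into Apr → day 98.

98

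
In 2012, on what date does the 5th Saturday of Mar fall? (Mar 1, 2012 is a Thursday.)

Mar 31, 2012

Mar 2012 begins on a Thursday, so the first Saturday is Mar 3 (2 days later).
The 5th Saturday is 4 weeks later: 3 + 28 = 31.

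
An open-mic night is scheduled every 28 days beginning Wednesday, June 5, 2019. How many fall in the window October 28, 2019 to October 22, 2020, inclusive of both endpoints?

Occurrences land 28·i days after June 5, 2019 for i = 0, 1, 2, …
October 28, 2019 is 145 days after the start; 145 ÷ 28 = 5 remainder 5; since the remainder is 5, round up to i = 6. First occurrence in the window: #7 on November 20, 2019 (6×28 = 168 days in).
October 22, 2020 is 505 days after the start; 505 ÷ 28 = 18 remainder 1. Last occurrence in the window: #19 on October 21, 2020.
Occurrences #7 through #19: 13 in total.

13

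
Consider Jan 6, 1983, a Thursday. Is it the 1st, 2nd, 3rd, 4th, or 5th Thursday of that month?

1st

Day 6 falls in week ⌈6/7⌉ of the month.
Days 1–7 hold the 1st Thursday, 8–14 the 2nd, 15–21 the 3rd, 22–28 the 4th, 29–31 the 5th.
6 is in the range for the 1st.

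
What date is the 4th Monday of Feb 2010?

Feb 22, 2010

Feb 2010 begins on a Monday, so the first Monday is Feb 1.
The 4th Monday is 3 weeks later: 1 + 21 = 22.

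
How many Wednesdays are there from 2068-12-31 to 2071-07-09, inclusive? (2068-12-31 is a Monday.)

2068-12-31 is a Monday; the first Wednesday on or after it is 2069-01-02 (2 days later).
From 2069-01-02 to 2071-07-09: 363 + 365 + 190 = 918 days (rest of 2069, 2070, to 2071-07-09 in 2071).
918 ÷ 7 = 131 full weeks with remainder 1, so 131 more Wednesdays after the first → 132.

132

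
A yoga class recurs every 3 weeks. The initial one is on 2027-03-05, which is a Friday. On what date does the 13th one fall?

The 13th occurrence is 12 intervals after the first: 12 × 21 = 252 days after 2027-03-05.
March has 31 days — 26 days to the end of March leaves 226.
April has 30 days (196 left).
May has 31 days (165 left).
June has 30 days (135 left).
July has 31 days (104 left).
August has 31 days (73 left).
September has 30 days (43 left).
October has 31 days (12 left).
12 days into November → 2027-11-12.

2027-11-12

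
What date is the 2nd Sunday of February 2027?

The first Sunday of February 2027 is February 7.
The 2nd Sunday is 1 weeks later: 7 + 7 = 14.

2027-02-14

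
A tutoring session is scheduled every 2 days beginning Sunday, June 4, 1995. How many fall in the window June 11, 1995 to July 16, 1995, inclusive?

Occurrences land 2·i days after June 4, 1995 for i = 0, 1, 2, …
June 11, 1995 is 7 days after the start; 7 ÷ 2 = 3 remainder 1; since the remainder is 1, round up to i = 4. First occurrence in the window: #5 on June 12, 1995 (4×2 = 8 days in).
July 16, 1995 is 42 days after the start; 42 ÷ 2 = 21 remainder 0. Last occurrence in the window: #22 on July 16, 1995.
Occurrences #5 through #22: 18 in total.

18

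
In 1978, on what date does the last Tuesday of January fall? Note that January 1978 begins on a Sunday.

1978-01-31

January 1978 begins on a Sunday, so the first Tuesday is January 3 (2 days later).
January 1978 has 31 days. Adding weeks: 3, 10, 17, 24, 31 — the last one ≤ 31 is the 31st.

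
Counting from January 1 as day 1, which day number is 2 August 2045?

214

Days in months before August: 31 + 28 + 31 + 30 + 31 + 30 + 31 = 212.
Plus 2 days into August → day 214.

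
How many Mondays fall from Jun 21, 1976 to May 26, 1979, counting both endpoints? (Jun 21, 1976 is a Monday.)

153

Jun 21, 1976 is a Monday; the first Monday on or after it is Jun 21, 1976.
From Jun 21, 1976 to May 26, 1979: 193 + 365 + 365 + 146 = 1069 days (rest of 1976, 1977, 1978, to May 26, 1979 in 1979).
1069 ÷ 7 = 152 full weeks with remainder 5, so 152 more Mondays after the first → 153.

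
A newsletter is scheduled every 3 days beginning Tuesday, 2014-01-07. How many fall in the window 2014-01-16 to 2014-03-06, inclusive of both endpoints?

Occurrences land 3·i days after 2014-01-07 for i = 0, 1, 2, …
2014-01-16 is 9 days after the start; 9 ÷ 3 = 3 remainder 0. First occurrence in the window: #4 on 2014-01-16 (3×3 = 9 days in).
2014-03-06 is 58 days after the start; 58 ÷ 3 = 19 remainder 1. Last occurrence in the window: #20 on 2014-03-05.
Occurrences #4 through #20: 17 in total.

17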